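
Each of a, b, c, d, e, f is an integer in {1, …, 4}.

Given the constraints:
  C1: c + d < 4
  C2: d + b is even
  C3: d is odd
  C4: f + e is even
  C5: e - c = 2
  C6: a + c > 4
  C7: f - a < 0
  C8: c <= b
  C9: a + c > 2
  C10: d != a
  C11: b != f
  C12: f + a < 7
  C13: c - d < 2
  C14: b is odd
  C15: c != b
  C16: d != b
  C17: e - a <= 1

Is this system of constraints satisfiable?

Setting (a, b, c, d, e, f) = (4, 3, 1, 1, 3, 1) satisfies everything: constraint 1: c + d = 2; constraint 5: e - c = 2; constraint 6: a + c = 5, and the others follow.

Satisfiable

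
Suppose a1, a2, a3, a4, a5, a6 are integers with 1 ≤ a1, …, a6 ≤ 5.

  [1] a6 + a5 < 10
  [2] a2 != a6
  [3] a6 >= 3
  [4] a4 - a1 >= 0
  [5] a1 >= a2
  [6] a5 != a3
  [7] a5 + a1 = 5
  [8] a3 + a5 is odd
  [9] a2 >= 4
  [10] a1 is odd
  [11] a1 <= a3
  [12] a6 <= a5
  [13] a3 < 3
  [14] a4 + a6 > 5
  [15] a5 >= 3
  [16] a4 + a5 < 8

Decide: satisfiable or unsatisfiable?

Unsatisfiable

From constraints 3 and 12: a5 ≥ a6 ≥ 3. From constraints 5 and 9: a1 ≥ a2 ≥ 4. Hence a5 + a1 ≥ 7. But constraint 7 requires a5 + a1 = 5, and 5 < 7. Contradiction.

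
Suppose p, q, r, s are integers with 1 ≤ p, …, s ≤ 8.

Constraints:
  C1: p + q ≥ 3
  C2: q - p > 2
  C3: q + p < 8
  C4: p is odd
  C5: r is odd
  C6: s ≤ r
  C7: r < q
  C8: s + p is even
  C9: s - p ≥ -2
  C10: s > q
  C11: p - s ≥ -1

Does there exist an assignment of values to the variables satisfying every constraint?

Constraints 6, 7, and 10 give s ≤ r, r < q, q < s. Chaining: s ≤ r < q < s, which forces s < s — impossible.

Unsatisfiable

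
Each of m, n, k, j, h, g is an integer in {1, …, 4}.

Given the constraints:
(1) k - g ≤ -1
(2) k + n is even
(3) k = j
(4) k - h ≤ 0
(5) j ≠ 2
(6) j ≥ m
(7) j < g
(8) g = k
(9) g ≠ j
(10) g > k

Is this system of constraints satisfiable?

Unsatisfiable

From constraints 3 and 8, g = k = j, so g = j. But constraint 9 says g ≠ j. Contradiction.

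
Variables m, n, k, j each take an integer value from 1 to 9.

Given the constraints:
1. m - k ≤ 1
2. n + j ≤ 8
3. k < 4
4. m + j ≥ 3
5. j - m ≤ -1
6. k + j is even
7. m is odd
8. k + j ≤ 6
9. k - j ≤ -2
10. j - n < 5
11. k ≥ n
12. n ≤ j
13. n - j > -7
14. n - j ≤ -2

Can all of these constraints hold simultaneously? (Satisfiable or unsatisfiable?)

Constraints 1, 5, and 9 give k − m ≥ -1, m − j ≥ 1, j − k ≥ 2.
Adding all 3 inequalities: the left sides telescope to 0, and the right sides sum to (-1) + 1 + 2 = 2. So 0 ≥ 2, which is false.

Unsatisfiable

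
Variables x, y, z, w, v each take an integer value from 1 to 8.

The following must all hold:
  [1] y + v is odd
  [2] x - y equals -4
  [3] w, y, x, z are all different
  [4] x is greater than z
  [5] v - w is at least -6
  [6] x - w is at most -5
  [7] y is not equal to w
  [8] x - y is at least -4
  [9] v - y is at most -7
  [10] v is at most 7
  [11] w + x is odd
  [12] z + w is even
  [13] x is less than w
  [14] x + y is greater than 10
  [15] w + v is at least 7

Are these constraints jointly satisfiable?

Constraints 5, 6, 8, and 9 give v − w ≥ -6, w − x ≥ 5, x − y ≥ -4, y − v ≥ 7.
Adding all 4 inequalities: the left sides telescope to 0, and the right sides sum to (-6) + 5 + (-4) + 7 = 2. So 0 ≥ 2, which is false.

Unsatisfiable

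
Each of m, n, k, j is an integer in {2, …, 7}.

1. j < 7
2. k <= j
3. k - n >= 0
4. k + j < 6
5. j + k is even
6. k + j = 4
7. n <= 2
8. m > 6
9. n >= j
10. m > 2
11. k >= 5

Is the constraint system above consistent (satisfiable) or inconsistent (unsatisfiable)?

Unsatisfiable

From constraints 2 and 11: j ≥ k and k ≥ 5, so j ≥ 5. From constraints 7 and 9: j ≤ n and n ≤ 2, so j ≤ 2. But 2 < 5, so no value of j works.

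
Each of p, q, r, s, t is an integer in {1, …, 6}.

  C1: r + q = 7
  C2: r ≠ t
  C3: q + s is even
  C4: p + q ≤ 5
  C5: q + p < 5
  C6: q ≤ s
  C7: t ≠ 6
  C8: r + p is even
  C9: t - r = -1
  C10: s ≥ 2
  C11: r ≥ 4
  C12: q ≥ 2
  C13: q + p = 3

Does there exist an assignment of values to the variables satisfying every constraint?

Satisfiable

Try p = 1, q = 2, r = 5, s = 2, t = 4.
Check constraint 1: r + q = 7; constraint 4: p + q = 3. The remaining constraints are straightforward to verify.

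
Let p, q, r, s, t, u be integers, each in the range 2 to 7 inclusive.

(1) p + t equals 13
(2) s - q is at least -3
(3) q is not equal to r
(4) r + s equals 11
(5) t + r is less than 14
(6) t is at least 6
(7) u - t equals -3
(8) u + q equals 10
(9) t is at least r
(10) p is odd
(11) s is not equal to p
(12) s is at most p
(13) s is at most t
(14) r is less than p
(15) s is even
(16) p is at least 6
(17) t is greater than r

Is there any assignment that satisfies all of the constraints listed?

Setting (p, q, r, s, t, u) = (7, 7, 5, 6, 6, 3) satisfies everything: constraint 1: p + t = 13; constraint 2: s - q = -1, and the others follow.

Satisfiable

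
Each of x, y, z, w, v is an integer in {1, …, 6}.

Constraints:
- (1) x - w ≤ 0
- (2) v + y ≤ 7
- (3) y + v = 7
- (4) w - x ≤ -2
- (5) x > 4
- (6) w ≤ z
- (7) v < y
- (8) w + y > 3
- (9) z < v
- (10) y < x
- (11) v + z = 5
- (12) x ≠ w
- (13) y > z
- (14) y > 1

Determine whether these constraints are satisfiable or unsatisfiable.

Unsatisfiable

Constraints 1, 6, 7, 9, and 10 give v < y, y < x, x ≤ w, w ≤ z, z < v. Chaining: v < y < x ≤ w ≤ z < v, which forces v < v — impossible.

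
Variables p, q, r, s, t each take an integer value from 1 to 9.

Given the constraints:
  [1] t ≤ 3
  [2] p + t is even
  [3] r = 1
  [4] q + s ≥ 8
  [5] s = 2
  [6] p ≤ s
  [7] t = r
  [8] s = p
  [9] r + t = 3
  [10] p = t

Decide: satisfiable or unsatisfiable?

Unsatisfiable

Constraint 5 fixes s = 2 and constraint 3 fixes r = 1. Constraints 7, 8, and 10 give s = p = t = r, so s = r. But 2 ≠ 1 — contradiction.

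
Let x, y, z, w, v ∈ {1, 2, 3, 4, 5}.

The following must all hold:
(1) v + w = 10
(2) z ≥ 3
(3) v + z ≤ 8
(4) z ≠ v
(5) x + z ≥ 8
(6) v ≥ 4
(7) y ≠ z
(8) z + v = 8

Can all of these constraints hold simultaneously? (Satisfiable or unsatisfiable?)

One satisfying assignment is x = 5, y = 4, z = 3, w = 5, v = 5.
For the less obvious constraints — constraint 1: v + w = 10; constraint 3: v + z = 8 — and the others hold by inspection.

Satisfiable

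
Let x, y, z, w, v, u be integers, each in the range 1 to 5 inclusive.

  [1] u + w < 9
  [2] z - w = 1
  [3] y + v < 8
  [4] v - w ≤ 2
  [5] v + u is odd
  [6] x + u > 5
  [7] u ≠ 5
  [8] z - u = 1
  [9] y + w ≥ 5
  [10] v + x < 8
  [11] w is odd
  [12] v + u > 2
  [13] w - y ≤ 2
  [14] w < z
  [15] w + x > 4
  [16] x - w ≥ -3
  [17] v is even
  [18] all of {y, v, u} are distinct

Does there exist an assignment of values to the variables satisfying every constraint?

Satisfiable

One satisfying assignment is x = 3, y = 4, z = 4, w = 3, v = 2, u = 3.
For the less obvious constraints — constraint 1: u + w = 6; constraint 2: z - w = 1; constraint 3: y + v = 6 — and the others hold by inspection.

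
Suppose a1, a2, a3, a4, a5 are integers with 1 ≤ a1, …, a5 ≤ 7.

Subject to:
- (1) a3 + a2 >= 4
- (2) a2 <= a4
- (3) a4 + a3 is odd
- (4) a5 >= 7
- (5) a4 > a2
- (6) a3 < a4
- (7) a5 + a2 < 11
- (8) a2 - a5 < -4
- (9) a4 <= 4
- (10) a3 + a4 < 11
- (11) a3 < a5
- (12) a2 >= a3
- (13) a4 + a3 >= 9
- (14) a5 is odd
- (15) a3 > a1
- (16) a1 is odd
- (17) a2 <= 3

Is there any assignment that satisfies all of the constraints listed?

Unsatisfiable

From constraint 9: a4 ≤ 4. From constraints 12 and 17: a3 ≤ a2 ≤ 3. Hence a4 + a3 ≤ 7. But constraint 13 requires a4 + a3 ≥ 9, and 9 > 7. Contradiction.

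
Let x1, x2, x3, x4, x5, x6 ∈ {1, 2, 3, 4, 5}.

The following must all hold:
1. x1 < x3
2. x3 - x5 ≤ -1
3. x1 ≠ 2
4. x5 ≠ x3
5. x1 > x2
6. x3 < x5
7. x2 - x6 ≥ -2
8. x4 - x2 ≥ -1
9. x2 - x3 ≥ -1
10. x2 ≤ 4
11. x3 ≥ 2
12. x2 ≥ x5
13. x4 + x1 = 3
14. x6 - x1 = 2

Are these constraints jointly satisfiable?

Unsatisfiable

Constraints 1, 5, 6, and 12 give x1 < x3, x3 < x5, x5 ≤ x2, x2 < x1. Chaining: x1 < x3 < x5 ≤ x2 < x1, which forces x1 < x1 — impossible.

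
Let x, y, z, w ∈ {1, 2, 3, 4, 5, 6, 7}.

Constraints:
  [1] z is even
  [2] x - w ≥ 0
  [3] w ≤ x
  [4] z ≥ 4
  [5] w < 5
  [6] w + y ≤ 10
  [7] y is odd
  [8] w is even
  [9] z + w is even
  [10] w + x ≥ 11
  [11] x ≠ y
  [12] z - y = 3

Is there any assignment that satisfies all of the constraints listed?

Setting (x, y, z, w) = (7, 3, 6, 4) satisfies everything: constraint 2: x - w = 3; constraint 6: w + y = 7, and the others follow.

Satisfiable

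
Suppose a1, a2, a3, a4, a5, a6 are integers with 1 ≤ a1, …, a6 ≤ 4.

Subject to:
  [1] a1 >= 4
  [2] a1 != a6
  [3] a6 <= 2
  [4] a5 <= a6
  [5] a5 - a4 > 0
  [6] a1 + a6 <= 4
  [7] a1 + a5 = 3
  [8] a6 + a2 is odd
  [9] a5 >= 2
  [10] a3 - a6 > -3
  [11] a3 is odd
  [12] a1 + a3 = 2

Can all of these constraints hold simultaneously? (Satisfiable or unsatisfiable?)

From constraint 1: a1 ≥ 4. From constraints 4 and 9: a6 ≥ a5 ≥ 2. Hence a1 + a6 ≥ 6. But constraint 6 requires a1 + a6 ≤ 4, and 4 < 6. Contradiction.

Unsatisfiable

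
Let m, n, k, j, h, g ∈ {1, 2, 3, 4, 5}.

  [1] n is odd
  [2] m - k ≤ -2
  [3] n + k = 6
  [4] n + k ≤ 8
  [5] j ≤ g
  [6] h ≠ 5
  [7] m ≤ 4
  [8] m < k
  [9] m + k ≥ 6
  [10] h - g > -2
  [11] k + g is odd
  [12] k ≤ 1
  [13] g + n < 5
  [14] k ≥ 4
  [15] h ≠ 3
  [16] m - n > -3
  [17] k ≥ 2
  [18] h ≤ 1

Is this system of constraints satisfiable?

Unsatisfiable

From constraint 7: m ≤ 4. From constraint 12: k ≤ 1. Hence m + k ≤ 5. But constraint 9 requires m + k ≥ 6, and 6 > 5. Contradiction.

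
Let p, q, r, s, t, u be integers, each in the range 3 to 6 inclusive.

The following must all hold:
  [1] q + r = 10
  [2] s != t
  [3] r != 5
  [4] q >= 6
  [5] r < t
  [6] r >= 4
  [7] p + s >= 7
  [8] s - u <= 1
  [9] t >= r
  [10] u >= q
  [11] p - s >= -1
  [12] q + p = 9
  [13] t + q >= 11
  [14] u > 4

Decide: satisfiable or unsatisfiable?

Satisfiable

Setting (p, q, r, s, t, u) = (3, 6, 4, 4, 5, 6) satisfies everything: constraint 1: q + r = 10; constraint 7: p + s = 7; constraint 8: s - u = -2, and the others follow.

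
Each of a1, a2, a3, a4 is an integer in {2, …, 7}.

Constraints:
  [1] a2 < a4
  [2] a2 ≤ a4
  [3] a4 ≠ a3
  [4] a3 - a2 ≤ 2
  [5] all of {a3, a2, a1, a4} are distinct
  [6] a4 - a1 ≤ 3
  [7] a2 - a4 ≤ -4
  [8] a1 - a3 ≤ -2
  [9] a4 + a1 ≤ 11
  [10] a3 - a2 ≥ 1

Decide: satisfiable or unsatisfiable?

Constraints 4, 6, 7, and 8 give a1 − a4 ≥ -3, a4 − a2 ≥ 4, a2 − a3 ≥ -2, a3 − a1 ≥ 2.
Adding all 4 inequalities: the left sides telescope to 0, and the right sides sum to (-3) + 4 + (-2) + 2 = 1. So 0 ≥ 1, which is false.

Unsatisfiable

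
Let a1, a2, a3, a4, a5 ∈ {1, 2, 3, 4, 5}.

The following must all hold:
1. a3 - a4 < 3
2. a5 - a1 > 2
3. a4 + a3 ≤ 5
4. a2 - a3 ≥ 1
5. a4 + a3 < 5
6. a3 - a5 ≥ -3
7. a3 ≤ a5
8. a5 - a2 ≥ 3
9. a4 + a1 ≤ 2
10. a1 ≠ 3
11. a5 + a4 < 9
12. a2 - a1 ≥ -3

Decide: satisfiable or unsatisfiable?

Constraints 4, 6, and 8 give a3 − a5 ≥ -3, a5 − a2 ≥ 3, a2 − a3 ≥ 1.
Adding all 3 inequalities: the left sides telescope to 0, and the right sides sum to (-3) + 3 + 1 = 1. So 0 ≥ 1, which is false.

Unsatisfiable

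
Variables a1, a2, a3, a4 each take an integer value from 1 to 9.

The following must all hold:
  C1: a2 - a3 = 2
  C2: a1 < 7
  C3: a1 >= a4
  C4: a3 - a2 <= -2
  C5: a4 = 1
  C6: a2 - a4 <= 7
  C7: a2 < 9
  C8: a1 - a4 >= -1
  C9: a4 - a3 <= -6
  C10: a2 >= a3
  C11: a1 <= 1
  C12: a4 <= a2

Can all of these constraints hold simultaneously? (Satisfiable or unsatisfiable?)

Constraints 4, 6, and 9 give a3 − a4 ≥ 6, a4 − a2 ≥ -7, a2 − a3 ≥ 2.
Adding all 3 inequalities: the left sides telescope to 0, and the right sides sum to 6 + (-7) + 2 = 1. So 0 ≥ 1, which is false.

Unsatisfiable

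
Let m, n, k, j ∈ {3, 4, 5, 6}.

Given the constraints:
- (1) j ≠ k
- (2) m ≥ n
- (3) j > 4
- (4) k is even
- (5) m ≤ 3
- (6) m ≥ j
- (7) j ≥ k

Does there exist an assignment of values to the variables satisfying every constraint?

Unsatisfiable

From constraint 3: j ≥ 5. From constraints 5 and 6: j ≤ m and m ≤ 3, so j ≤ 3. But 3 < 5, so no value of j works.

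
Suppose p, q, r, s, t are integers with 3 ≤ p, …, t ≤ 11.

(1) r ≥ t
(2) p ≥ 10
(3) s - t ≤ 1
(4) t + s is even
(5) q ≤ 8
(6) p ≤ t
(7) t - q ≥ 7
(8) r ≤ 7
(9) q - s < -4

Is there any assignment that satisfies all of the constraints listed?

Unsatisfiable

From constraints 2 and 6: t ≥ p and p ≥ 10, so t ≥ 10. From constraints 1 and 8: t ≤ r and r ≤ 7, so t ≤ 7. But 7 < 10, so no value of t works.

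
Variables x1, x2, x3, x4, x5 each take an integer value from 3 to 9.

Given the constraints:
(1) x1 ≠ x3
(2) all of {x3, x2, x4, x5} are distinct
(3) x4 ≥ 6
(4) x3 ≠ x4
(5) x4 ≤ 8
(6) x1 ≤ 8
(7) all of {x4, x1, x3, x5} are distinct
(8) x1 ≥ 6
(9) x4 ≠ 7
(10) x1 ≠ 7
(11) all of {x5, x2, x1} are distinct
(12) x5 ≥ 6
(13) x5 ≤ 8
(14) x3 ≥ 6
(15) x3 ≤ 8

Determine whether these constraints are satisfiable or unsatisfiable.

Unsatisfiable

Constraints 3, 5, 6, 8, 12, 13, 14, and 15 confine each of x4, x1, x3, x5 to the 3 values {6, …, 8}.
Constraint 7 requires all 4 of them to be distinct, but only 3 values are available — impossible by the pigeonhole principle.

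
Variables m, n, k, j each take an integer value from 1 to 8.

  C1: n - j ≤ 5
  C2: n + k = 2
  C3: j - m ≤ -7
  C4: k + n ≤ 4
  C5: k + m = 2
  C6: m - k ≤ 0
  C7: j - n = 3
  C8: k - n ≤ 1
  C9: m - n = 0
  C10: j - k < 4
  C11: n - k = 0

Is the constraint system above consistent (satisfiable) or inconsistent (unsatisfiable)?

Constraints 1, 3, 6, and 8 give j − n ≥ -5, n − k ≥ -1, k − m ≥ 0, m − j ≥ 7.
Adding all 4 inequalities: the left sides telescope to 0, and the right sides sum to (-5) + (-1) + 0 + 7 = 1. So 0 ≥ 1, which is false.

Unsatisfiable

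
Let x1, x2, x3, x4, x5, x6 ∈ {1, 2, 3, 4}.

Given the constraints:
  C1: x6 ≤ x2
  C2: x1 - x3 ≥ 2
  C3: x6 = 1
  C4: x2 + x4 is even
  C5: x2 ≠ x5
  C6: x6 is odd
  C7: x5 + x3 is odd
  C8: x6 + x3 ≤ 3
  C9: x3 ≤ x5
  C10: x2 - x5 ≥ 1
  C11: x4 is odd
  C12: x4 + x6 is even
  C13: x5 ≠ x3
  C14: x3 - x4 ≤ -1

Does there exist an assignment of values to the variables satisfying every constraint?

Satisfiable

The assignment x1 = 4, x2 = 3, x3 = 1, x4 = 3, x5 = 2, x6 = 1 works:
  constraint 2 holds since x1 - x3 = 3.
  constraint 8 holds since x6 + x3 = 2.
The rest check out directly.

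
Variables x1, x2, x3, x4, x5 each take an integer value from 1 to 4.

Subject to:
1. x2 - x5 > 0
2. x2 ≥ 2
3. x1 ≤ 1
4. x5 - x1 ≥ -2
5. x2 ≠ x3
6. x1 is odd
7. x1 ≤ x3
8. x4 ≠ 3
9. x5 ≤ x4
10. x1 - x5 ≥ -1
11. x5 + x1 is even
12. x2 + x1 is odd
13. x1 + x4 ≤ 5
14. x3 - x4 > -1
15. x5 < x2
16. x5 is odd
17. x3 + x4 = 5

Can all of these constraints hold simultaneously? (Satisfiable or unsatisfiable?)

Satisfiable

Try x1 = 1, x2 = 2, x3 = 3, x4 = 2, x5 = 1.
Check constraint 1: x2 - x5 = 1; constraint 4: x5 - x1 = 0; constraint 10: x1 - x5 = 0. The remaining constraints are straightforward to verify.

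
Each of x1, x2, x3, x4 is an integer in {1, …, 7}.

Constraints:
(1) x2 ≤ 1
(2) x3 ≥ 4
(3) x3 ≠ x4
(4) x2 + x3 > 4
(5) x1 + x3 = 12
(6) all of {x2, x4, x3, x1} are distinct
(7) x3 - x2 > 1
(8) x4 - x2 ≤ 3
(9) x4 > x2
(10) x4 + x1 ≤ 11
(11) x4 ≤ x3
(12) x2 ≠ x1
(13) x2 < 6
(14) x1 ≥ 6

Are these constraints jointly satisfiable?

Satisfiable

Setting (x1, x2, x3, x4) = (7, 1, 5, 2) satisfies everything: constraint 4: x2 + x3 = 6; constraint 5: x1 + x3 = 12; constraint 7: x3 - x2 = 4, and the others follow.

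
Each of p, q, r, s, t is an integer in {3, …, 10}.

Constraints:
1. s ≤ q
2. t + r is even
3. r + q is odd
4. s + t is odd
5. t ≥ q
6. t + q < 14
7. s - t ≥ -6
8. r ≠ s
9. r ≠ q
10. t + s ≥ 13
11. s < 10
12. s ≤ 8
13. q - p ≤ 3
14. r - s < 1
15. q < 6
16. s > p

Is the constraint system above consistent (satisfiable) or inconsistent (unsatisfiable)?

Satisfiable

One satisfying assignment is p = 3, q = 4, r = 3, s = 4, t = 9.
For the less obvious constraints — constraint 6: t + q = 13; constraint 7: s - t = -5 — and the others hold by inspection.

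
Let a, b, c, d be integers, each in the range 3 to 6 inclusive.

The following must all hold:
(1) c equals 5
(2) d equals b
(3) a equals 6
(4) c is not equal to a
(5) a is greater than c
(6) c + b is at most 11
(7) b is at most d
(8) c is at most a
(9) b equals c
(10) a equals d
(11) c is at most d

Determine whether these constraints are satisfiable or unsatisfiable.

Unsatisfiable

Constraint 3 fixes a = 6 and constraint 1 fixes c = 5. Constraints 2, 9, and 10 give a = d = b = c, so a = c. But 6 ≠ 5 — contradiction.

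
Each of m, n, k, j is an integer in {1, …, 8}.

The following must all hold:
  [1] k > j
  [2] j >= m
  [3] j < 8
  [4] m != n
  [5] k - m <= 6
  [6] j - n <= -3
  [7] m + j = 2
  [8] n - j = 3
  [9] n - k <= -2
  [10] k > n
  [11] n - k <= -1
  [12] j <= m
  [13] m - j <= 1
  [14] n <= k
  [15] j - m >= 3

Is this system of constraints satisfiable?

Constraints 5, 6, 11, and 15 give m − k ≥ -6, k − n ≥ 1, n − j ≥ 3, j − m ≥ 3.
Adding all 4 inequalities: the left sides telescope to 0, and the right sides sum to (-6) + 1 + 3 + 3 = 1. So 0 ≥ 1, which is false.

Unsatisfiable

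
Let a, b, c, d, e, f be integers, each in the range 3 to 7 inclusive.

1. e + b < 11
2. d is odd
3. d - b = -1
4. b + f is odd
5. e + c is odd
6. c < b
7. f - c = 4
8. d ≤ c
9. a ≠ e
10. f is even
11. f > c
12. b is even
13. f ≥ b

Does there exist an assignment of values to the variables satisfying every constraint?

Unsatisfiable

Constraint 12 makes b even and constraint 10 makes f even, so b + f must be even. Constraint 4 says b + f is odd — contradiction.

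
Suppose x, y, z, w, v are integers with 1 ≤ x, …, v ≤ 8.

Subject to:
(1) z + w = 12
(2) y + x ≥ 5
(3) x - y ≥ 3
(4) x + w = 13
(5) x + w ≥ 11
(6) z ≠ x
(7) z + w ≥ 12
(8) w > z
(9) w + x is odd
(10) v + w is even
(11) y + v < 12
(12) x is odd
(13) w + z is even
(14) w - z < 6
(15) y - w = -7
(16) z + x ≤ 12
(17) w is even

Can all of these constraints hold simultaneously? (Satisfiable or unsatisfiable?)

Satisfiable

Setting (x, y, z, w, v) = (5, 1, 4, 8, 8) satisfies everything: constraint 1: z + w = 12; constraint 2: y + x = 6; constraint 3: x - y = 4, and the others follow.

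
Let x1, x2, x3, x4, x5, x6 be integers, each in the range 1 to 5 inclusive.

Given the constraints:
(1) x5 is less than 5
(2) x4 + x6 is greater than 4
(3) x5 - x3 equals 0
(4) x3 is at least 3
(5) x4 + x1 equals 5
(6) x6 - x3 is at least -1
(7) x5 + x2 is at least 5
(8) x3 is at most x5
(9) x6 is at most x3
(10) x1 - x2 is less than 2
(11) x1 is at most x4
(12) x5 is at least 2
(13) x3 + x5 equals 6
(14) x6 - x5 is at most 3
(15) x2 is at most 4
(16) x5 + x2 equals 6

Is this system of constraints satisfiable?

One satisfying assignment is x1 = 2, x2 = 3, x3 = 3, x4 = 3, x5 = 3, x6 = 3.
For the less obvious constraints — constraint 2: x4 + x6 = 6; constraint 3: x5 - x3 = 0; constraint 5: x4 + x1 = 5 — and the others hold by inspection.

Satisfiable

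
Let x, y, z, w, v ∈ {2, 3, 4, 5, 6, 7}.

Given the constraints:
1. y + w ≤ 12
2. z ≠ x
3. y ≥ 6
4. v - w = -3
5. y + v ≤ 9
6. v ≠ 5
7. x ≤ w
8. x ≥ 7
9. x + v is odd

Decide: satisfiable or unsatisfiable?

Unsatisfiable

From constraint 3: y ≥ 6. From constraints 7 and 8: w ≥ x ≥ 7. Hence y + w ≥ 13. But constraint 1 requires y + w ≤ 12, and 12 < 13. Contradiction.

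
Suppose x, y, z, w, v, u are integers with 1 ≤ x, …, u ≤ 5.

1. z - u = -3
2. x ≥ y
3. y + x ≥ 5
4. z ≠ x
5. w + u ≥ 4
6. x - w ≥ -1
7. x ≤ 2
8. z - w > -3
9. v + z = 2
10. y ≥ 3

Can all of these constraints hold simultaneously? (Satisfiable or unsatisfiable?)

From constraint 10: y ≥ 3. From constraints 2 and 7: y ≤ x and x ≤ 2, so y ≤ 2. But 2 < 3, so no value of y works.

Unsatisfiable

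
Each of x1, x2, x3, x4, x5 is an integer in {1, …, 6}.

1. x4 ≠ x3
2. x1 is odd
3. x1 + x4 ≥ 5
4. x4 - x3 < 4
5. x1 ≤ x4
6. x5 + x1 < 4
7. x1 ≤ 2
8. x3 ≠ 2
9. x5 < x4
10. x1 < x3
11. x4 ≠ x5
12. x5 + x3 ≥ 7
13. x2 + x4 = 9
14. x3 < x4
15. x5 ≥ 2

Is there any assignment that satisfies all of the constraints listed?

The assignment x1 = 1, x2 = 3, x3 = 5, x4 = 6, x5 = 2 works:
  constraint 3 holds since x1 + x4 = 7.
  constraint 4 holds since x4 - x3 = 1.
  constraint 6 holds since x5 + x1 = 3.
The rest check out directly.

Satisfiable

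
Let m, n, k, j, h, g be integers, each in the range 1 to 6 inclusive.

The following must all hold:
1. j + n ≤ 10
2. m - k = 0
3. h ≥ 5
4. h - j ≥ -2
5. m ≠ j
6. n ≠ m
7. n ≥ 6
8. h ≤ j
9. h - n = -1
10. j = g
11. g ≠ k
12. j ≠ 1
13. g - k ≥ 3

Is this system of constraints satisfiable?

Unsatisfiable

From constraints 3 and 8: j ≥ h ≥ 5. From constraint 7: n ≥ 6. Hence j + n ≥ 11. But constraint 1 requires j + n ≤ 10, and 10 < 11. Contradiction.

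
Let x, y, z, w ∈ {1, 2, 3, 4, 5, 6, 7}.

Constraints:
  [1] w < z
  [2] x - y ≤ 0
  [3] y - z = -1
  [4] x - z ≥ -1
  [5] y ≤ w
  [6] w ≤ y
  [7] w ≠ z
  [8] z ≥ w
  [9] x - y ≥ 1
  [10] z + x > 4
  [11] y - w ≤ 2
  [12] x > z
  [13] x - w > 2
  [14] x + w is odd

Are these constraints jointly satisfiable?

Constraints 2, 5, 8, and 12 give x ≤ y, y ≤ w, w ≤ z, z < x. Chaining: x ≤ y ≤ w ≤ z < x, which forces x < x — impossible.

Unsatisfiable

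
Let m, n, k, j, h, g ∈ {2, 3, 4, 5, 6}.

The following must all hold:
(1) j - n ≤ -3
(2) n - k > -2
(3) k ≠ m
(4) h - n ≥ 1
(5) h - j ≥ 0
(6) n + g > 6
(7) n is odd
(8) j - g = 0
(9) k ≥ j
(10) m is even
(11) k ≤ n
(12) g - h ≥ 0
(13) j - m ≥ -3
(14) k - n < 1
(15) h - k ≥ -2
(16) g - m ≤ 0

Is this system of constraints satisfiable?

Constraints 1, 4, 12, 13, and 16 give n − j ≥ 3, j − m ≥ -3, m − g ≥ 0, g − h ≥ 0, h − n ≥ 1.
Adding all 5 inequalities: the left sides telescope to 0, and the right sides sum to 3 + (-3) + 0 + 0 + 1 = 1. So 0 ≥ 1, which is false.

Unsatisfiable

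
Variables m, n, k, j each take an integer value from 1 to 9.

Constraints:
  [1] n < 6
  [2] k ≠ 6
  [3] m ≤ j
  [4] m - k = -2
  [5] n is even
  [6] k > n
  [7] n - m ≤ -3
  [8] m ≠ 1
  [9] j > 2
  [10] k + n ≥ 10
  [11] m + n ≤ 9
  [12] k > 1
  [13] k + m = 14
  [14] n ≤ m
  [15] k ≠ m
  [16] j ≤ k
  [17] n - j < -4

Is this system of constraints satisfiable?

Satisfiable

The assignment m = 6, n = 2, k = 8, j = 7 works:
  constraint 4 holds since m - k = -2.
  constraint 7 holds since n - m = -4.
The rest check out directly.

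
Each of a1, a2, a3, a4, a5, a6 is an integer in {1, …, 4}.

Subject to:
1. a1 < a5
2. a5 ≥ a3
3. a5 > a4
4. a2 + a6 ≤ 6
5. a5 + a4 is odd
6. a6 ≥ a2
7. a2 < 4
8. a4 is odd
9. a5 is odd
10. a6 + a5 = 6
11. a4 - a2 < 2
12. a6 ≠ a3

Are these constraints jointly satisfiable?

Unsatisfiable

Constraint 9 makes a5 odd and constraint 8 makes a4 odd, so a5 + a4 must be even. Constraint 5 says a5 + a4 is odd — contradiction.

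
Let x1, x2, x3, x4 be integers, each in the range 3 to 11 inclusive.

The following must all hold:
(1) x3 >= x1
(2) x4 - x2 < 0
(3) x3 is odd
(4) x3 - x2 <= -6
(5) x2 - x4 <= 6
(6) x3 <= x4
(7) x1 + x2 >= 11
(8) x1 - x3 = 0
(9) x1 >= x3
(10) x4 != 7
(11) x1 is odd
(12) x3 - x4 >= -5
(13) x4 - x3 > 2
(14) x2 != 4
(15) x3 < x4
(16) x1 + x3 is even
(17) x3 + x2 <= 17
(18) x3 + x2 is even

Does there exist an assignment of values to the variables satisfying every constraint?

Satisfiable

One satisfying assignment is x1 = 3, x2 = 11, x3 = 3, x4 = 8.
For the less obvious constraints — constraint 2: x4 - x2 = -3; constraint 4: x3 - x2 = -8; constraint 5: x2 - x4 = 3 — and the others hold by inspection.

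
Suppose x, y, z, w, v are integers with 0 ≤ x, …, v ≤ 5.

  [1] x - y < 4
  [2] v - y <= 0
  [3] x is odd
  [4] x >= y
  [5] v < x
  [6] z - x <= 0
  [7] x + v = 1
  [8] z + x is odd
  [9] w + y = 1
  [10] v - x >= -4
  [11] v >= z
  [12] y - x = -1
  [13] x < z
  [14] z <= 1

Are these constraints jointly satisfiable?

Constraints 2, 4, 11, and 13 give v ≤ y, y ≤ x, x < z, z ≤ v. Chaining: v ≤ y ≤ x < z ≤ v, which forces v < v — impossible.

Unsatisfiable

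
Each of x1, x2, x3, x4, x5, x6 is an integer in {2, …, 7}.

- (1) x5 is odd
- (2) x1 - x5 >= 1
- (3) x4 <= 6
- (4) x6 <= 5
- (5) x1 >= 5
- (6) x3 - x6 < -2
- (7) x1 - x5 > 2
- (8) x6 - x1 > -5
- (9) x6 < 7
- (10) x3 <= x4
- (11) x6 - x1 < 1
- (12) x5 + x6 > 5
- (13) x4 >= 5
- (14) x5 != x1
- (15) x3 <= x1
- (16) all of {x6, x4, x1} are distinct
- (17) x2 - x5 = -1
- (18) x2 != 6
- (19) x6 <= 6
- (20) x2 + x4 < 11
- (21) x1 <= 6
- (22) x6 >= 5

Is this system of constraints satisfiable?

Unsatisfiable

Constraints 3, 5, 13, 19, 21, and 22 confine each of x6, x4, x1 to the 2 values {5, 6}.
Constraint 16 requires all 3 of them to be distinct, but only 2 values are available — impossible by the pigeonhole principle.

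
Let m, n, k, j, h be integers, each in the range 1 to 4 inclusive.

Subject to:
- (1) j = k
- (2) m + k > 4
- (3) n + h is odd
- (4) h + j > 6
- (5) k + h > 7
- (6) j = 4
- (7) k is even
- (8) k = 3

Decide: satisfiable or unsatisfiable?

Unsatisfiable

Constraint 6 fixes j = 4 and constraint 8 fixes k = 3, but constraint 1 requires j = k. Since 4 ≠ 3, contradiction.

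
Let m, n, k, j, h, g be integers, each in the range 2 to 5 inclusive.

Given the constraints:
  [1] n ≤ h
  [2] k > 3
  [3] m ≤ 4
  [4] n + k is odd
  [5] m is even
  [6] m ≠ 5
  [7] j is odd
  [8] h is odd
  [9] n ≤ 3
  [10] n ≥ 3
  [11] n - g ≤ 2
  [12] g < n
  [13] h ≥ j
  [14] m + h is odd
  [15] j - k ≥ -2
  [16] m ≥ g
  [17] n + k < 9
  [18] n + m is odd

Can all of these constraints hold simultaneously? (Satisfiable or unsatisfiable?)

Setting (m, n, k, j, h, g) = (2, 3, 4, 3, 5, 2) satisfies everything: constraint 11: n - g = 1; constraint 15: j - k = -1; constraint 17: n + k = 7, and the others follow.

Satisfiable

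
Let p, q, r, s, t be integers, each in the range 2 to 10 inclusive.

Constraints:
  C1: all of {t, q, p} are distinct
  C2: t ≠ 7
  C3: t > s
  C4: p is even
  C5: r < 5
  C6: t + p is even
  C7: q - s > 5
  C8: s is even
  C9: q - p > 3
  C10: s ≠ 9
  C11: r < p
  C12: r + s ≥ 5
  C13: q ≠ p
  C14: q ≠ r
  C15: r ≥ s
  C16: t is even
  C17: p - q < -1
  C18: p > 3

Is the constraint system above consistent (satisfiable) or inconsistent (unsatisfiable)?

Satisfiable

Try p = 4, q = 8, r = 3, s = 2, t = 10.
Check constraint 7: q - s = 6; constraint 9: q - p = 4. The remaining constraints are straightforward to verify.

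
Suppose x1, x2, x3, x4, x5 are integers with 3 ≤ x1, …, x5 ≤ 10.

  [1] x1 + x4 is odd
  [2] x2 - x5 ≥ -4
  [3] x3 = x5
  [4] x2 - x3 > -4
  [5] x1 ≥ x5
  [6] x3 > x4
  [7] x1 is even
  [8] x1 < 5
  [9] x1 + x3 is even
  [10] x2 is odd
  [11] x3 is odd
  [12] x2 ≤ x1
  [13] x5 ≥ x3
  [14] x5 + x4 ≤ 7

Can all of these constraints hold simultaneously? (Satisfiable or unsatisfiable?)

Constraint 7 makes x1 even and constraint 11 makes x3 odd, so x1 + x3 must be odd. Constraint 9 says x1 + x3 is even — contradiction.

Unsatisfiable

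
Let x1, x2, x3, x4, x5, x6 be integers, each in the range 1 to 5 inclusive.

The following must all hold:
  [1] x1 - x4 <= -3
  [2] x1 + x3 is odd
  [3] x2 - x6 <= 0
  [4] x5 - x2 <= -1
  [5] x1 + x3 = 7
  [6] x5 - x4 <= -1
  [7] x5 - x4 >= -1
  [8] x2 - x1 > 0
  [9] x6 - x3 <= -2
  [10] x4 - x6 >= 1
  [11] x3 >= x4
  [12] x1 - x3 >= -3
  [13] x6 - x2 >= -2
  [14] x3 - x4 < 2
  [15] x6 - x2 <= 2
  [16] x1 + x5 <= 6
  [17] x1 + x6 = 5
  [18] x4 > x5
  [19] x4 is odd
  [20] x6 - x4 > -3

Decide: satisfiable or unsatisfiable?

Constraints 1, 3, 4, 7, 9, and 12 give x5 − x4 ≥ -1, x4 − x1 ≥ 3, x1 − x3 ≥ -3, x3 − x6 ≥ 2, x6 − x2 ≥ 0, x2 − x5 ≥ 1.
Adding all 6 inequalities: the left sides telescope to 0, and the right sides sum to (-1) + 3 + (-3) + 2 + 0 + 1 = 2. So 0 ≥ 2, which is false.

Unsatisfiable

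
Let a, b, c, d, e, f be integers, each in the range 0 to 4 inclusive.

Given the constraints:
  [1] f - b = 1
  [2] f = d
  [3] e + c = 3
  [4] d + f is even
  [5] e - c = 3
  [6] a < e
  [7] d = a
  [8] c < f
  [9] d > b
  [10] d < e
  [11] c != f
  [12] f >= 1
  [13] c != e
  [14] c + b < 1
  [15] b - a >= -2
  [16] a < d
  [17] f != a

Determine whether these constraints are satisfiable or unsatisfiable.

Unsatisfiable

From constraints 2 and 7, f = d = a, so f = a. But constraint 17 says f ≠ a. Contradiction.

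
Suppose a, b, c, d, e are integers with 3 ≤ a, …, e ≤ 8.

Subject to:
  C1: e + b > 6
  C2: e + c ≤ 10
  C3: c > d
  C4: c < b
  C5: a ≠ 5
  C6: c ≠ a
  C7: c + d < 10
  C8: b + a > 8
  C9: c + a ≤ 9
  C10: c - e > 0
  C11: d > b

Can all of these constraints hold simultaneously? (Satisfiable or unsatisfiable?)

Constraints 3, 4, and 11 give b < d, d < c, c < b. Chaining: b < d < c < b, which forces b < b — impossible.

Unsatisfiable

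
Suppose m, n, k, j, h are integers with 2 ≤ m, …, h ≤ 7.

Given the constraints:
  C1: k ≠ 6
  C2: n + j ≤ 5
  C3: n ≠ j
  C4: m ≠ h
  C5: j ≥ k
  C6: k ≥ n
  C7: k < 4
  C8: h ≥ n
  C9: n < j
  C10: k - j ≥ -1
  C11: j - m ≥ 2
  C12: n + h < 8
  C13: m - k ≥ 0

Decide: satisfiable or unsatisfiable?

Constraints 10, 11, and 13 give k − j ≥ -1, j − m ≥ 2, m − k ≥ 0.
Adding all 3 inequalities: the left sides telescope to 0, and the right sides sum to (-1) + 2 + 0 = 1. So 0 ≥ 1, which is false.

Unsatisfiable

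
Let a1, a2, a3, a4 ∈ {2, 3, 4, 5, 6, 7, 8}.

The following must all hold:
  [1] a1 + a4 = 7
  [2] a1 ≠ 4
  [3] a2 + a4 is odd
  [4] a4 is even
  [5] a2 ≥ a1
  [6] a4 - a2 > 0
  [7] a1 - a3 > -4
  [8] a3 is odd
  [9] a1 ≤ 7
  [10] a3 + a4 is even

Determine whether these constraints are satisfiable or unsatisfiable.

Unsatisfiable

Constraint 8 makes a3 odd and constraint 4 makes a4 even, so a3 + a4 must be odd. Constraint 10 says a3 + a4 is even — contradiction.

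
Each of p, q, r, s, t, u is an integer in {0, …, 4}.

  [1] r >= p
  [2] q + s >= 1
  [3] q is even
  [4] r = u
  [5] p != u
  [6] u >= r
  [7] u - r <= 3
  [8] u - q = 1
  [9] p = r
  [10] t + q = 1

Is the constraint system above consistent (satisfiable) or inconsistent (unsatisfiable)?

Unsatisfiable

From constraints 4 and 9, p = r = u, so p = u. But constraint 5 says p ≠ u. Contradiction.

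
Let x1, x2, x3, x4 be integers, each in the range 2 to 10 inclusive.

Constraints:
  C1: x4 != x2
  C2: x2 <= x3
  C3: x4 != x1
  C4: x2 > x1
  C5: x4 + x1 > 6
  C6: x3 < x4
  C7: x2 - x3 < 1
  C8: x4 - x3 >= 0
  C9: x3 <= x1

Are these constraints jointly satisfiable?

Constraints 2, 4, and 9 give x1 < x2, x2 ≤ x3, x3 ≤ x1. Chaining: x1 < x2 ≤ x3 ≤ x1, which forces x1 < x1 — impossible.

Unsatisfiable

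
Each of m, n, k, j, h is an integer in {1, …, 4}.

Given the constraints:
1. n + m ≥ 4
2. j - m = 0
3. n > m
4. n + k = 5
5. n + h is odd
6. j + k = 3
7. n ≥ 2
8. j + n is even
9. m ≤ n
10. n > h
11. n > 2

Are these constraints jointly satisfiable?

One satisfying assignment is m = 1, n = 3, k = 2, j = 1, h = 2.
For the less obvious constraints — constraint 1: n + m = 4; constraint 2: j - m = 0 — and the others hold by inspection.

Satisfiable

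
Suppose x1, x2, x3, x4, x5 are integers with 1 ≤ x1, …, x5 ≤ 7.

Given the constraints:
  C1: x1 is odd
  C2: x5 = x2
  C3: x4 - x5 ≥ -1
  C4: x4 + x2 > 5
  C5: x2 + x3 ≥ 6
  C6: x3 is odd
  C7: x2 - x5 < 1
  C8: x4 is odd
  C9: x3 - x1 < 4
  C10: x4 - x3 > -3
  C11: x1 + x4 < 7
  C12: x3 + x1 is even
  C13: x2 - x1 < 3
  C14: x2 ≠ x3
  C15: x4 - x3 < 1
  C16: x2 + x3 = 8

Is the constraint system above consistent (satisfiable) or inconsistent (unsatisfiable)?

Satisfiable

Setting (x1, x2, x3, x4, x5) = (3, 3, 5, 3, 3) satisfies everything: constraint 3: x4 - x5 = 0; constraint 4: x4 + x2 = 6, and the others follow.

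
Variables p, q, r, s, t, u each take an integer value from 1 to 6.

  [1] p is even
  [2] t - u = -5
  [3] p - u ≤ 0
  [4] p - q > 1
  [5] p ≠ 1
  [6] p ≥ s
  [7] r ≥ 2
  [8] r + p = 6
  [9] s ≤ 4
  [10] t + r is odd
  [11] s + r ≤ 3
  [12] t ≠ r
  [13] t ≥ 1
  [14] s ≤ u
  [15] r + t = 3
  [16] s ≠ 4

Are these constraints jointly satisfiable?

Try p = 4, q = 1, r = 2, s = 1, t = 1, u = 6.
Check constraint 2: t - u = -5; constraint 3: p - u = -2. The remaining constraints are straightforward to verify.

Satisfiable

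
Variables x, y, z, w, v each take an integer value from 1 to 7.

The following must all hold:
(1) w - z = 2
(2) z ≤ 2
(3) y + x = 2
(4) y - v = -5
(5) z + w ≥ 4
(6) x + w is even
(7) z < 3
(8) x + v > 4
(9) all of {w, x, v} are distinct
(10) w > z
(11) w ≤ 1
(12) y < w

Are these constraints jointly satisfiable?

From constraint 2: z ≤ 2. From constraint 11: w ≤ 1. Hence z + w ≤ 3. But constraint 5 requires z + w ≥ 4, and 4 > 3. Contradiction.

Unsatisfiable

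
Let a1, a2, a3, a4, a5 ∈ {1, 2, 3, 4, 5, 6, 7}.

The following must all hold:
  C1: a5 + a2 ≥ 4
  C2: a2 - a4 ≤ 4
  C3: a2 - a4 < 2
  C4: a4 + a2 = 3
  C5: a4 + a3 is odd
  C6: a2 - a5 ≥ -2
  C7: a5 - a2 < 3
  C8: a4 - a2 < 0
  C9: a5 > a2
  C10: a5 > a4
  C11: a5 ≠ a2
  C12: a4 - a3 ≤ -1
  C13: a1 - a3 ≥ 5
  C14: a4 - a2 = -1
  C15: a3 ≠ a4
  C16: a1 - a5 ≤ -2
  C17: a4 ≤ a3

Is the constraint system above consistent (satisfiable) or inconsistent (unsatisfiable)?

Constraints 2, 6, 12, 13, and 16 give a1 − a3 ≥ 5, a3 − a4 ≥ 1, a4 − a2 ≥ -4, a2 − a5 ≥ -2, a5 − a1 ≥ 2.
Adding all 5 inequalities: the left sides telescope to 0, and the right sides sum to 5 + 1 + (-4) + (-2) + 2 = 2. So 0 ≥ 2, which is false.

Unsatisfiable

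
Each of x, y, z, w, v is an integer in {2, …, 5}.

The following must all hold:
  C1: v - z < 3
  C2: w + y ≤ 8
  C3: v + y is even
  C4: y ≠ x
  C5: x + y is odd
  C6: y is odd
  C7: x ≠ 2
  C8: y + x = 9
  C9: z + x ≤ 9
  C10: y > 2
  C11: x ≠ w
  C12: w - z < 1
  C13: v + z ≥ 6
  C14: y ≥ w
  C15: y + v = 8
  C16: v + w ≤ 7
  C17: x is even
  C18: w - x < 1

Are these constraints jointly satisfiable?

Satisfiable

Try x = 4, y = 5, z = 3, w = 2, v = 3.
Check constraint 1: v - z = 0; constraint 2: w + y = 7. The remaining constraints are straightforward to verify.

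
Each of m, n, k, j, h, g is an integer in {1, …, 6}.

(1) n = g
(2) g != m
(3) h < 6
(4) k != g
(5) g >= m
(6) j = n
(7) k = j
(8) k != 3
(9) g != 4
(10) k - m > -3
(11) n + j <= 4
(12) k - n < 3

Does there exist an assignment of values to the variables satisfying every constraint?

Unsatisfiable

From constraints 1, 6, and 7, k = j = n = g, so k = g. But constraint 4 says k ≠ g. Contradiction.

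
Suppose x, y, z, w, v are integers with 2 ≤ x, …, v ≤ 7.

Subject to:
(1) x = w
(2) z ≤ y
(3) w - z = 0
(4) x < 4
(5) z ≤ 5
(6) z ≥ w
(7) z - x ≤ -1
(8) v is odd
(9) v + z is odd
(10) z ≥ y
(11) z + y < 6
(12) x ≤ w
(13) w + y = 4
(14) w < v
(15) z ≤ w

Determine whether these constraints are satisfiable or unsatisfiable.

Constraints 6, 7, and 12 give w ≤ z, z < x, x ≤ w. Chaining: w ≤ z < x ≤ w, which forces w < w — impossible.

Unsatisfiable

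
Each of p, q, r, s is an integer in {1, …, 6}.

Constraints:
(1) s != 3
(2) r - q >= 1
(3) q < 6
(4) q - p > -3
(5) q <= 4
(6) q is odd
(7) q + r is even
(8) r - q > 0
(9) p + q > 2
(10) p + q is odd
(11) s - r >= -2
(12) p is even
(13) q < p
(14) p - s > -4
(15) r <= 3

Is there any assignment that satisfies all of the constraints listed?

Satisfiable

Setting (p, q, r, s) = (2, 1, 3, 4) satisfies everything: constraint 2: r - q = 2; constraint 4: q - p = -1, and the others follow.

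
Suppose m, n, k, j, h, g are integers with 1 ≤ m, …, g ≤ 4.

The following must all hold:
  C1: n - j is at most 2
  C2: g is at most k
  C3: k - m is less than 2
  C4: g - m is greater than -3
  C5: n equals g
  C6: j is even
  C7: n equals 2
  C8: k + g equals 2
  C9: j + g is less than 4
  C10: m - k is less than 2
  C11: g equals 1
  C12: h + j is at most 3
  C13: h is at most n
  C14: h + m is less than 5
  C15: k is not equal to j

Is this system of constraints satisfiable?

Unsatisfiable

Constraint 7 fixes n = 2 and constraint 11 fixes g = 1, but constraint 5 requires n = g. Since 2 ≠ 1, contradiction.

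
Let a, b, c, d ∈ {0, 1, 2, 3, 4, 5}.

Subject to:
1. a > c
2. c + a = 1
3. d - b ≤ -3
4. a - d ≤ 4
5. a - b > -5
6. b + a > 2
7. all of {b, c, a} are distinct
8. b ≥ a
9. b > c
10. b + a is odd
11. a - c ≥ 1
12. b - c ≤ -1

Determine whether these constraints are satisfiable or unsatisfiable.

Constraints 3, 4, 11, and 12 give d − a ≥ -4, a − c ≥ 1, c − b ≥ 1, b − d ≥ 3.
Adding all 4 inequalities: the left sides telescope to 0, and the right sides sum to (-4) + 1 + 1 + 3 = 1. So 0 ≥ 1, which is false.

Unsatisfiable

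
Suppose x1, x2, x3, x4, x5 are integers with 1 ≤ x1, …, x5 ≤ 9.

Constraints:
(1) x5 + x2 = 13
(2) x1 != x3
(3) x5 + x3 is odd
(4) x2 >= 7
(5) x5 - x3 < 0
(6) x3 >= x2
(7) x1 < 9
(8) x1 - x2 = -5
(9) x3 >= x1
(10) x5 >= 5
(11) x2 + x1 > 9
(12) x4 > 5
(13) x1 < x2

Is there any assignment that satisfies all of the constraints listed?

One satisfying assignment is x1 = 3, x2 = 8, x3 = 8, x4 = 7, x5 = 5.
For the less obvious constraints — constraint 1: x5 + x2 = 13; constraint 5: x5 - x3 = -3; constraint 8: x1 - x2 = -5 — and the others hold by inspection.

Satisfiable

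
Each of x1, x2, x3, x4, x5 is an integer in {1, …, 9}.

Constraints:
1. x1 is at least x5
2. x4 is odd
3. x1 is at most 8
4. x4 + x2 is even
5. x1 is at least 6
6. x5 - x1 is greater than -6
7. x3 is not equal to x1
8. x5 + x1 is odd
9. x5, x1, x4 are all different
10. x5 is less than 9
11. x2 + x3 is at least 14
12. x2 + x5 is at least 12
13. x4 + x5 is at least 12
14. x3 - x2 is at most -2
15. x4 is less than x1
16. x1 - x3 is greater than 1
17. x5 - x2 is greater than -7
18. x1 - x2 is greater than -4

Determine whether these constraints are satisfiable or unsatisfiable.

Satisfiable

Take x1 = 8, x2 = 9, x3 = 5, x4 = 7, x5 = 5. Then constraint 6: x5 - x1 = -3; constraint 11: x2 + x3 = 14, and every other listed constraint is also met.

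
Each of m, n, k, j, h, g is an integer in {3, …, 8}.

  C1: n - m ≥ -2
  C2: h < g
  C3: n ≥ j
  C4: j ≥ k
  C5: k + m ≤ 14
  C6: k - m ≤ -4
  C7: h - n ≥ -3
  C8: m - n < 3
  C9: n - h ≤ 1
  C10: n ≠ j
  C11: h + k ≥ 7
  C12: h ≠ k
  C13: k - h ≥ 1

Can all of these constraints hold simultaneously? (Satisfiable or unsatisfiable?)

Constraints 1, 6, 9, and 13 give k − h ≥ 1, h − n ≥ -1, n − m ≥ -2, m − k ≥ 4.
Adding all 4 inequalities: the left sides telescope to 0, and the right sides sum to 1 + (-1) + (-2) + 4 = 2. So 0 ≥ 2, which is false.

Unsatisfiable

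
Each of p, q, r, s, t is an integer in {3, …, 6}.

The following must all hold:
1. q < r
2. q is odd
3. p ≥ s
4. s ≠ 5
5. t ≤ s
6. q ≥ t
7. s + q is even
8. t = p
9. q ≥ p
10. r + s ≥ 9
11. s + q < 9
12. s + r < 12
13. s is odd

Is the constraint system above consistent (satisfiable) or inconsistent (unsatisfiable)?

The assignment p = 3, q = 3, r = 6, s = 3, t = 3 works:
  constraint 10 holds since r + s = 9.
  constraint 11 holds since s + q = 6.
The rest check out directly.

Satisfiable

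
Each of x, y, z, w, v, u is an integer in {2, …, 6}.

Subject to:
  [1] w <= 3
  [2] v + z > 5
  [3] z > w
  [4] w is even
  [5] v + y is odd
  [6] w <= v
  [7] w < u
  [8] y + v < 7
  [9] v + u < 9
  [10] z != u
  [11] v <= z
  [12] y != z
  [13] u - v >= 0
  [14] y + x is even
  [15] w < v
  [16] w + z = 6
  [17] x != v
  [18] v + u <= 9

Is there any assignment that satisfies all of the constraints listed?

Try x = 2, y = 2, z = 4, w = 2, v = 3, u = 3.
Check constraint 2: v + z = 7; constraint 8: y + v = 5. The remaining constraints are straightforward to verify.

Satisfiable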